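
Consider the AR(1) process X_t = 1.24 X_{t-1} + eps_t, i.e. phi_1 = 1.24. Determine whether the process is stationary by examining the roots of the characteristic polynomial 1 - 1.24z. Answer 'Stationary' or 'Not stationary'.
\text{Not stationary}

The AR(p) characteristic polynomial is P(z) = 1 - 1.24z.
Stationarity requires all roots to lie outside the unit circle, i.e. |z| > 1 for every root.
This is linear in z: 1 + (-1.24) z = 0  =>  z = -1/(-1.24) = 0.806452,  |z| = 0.806452.
Moduli of all roots: 0.8065.
All moduli strictly greater than 1? No.
Verdict: Not stationary.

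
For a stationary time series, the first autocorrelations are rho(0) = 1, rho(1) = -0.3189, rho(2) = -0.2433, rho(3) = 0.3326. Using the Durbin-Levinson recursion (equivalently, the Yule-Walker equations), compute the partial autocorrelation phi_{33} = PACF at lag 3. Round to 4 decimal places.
\phi_{33} = 0.1342

The PACF at lag k is phi_{kk}, the last component of the solution
to the Yule-Walker system G_k phi = r_k where
  (G_k)_{ij} = rho(|i - j|), (r_k)_i = rho(i), i,j = 1..k.
Equivalently, Durbin-Levinson gives phi_{kk} iteratively:
  phi_{11} = rho(1)
  phi_{kk} = [rho(k) - sum_{j=1..k-1} phi_{k-1,j} rho(k-j)]
            / [1 - sum_{j=1..k-1} phi_{k-1,j} rho(j)],
  phi_{k,j} = phi_{k-1,j} - phi_{kk} phi_{k-1,k-j},  j = 1..k-1.
Step k = 1:
  phi_11 = rho(1) = -0.3189.
Step k = 2:
  phi_22 = [rho(2) - phi_11 rho(1)] / [1 - phi_11 rho(1)] = [-0.2433 - (-0.3189)(-0.3189)] / [1 - (-0.3189)(-0.3189)]
         = -0.34499721 / 0.89830279 = -0.384054.
  Update: phi_21 = phi_11 - phi_22 phi_11 = -0.3189 - (-0.384054)(-0.3189) = -0.441375.
Step k = 3:
  phi_33 = [rho(3) - phi_21 rho(2) - phi_22 rho(1)] / [1 - phi_21 rho(1) - phi_22 rho(2)]
    numerator   = 0.3326 - (-0.441375)(-0.2433) - (-0.384054)(-0.3189) = 0.1027385
    denominator = 1 - (-0.441375)(-0.3189) - (-0.384054)(-0.2433) = 0.76580507
  phi_33 = 0.1027385 / 0.76580507 = 0.1342.
Therefore phi_{33} = 0.1342.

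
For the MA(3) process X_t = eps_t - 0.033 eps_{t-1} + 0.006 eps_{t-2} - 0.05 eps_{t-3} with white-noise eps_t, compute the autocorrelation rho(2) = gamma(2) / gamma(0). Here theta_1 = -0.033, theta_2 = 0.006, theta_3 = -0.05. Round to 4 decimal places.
\rho(2) = 0.0076

For an MA(q) process with theta_0 = 1, the autocovariance is
  gamma(k) = sigma^2 * sum_{i=0..q-k} theta_i * theta_{i+k},
and rho(k) = gamma(k) / gamma(0). Sigma^2 cancels.
  numerator   = (1)*(0.006) + (-0.033)*(-0.05) = 0.00765.
  denominator = (1)^2 + (-0.033)^2 + (0.006)^2 + (-0.05)^2 = 1.003625.
  rho(2) = 0.00765 / 1.003625 = 0.0076.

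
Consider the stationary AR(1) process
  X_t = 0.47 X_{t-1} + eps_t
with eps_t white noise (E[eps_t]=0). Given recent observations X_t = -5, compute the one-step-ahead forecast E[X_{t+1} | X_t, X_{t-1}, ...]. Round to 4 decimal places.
E[X_{t+1} \mid \mathcal F_t] = -2.3500

For an AR(p) model X_t = c + sum_i phi_i X_{t-i} + eps_t, the
one-step-ahead conditional mean is
  E[X_{t+1} | X_t, ...] = c + sum_i phi_i X_{t+1-i}.
Substitute known values:
  E[X_{t+1} | ...] = (0.47) * (-5)
                   = -2.3500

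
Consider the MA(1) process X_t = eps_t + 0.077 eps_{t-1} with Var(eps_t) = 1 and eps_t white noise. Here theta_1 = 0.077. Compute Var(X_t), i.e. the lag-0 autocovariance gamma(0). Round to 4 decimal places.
\gamma(0) = 1.0059

For an MA(q) process X_t = eps_t + sum_i theta_i eps_{t-i} with
Var(eps_t) = sigma^2, the variance is
  gamma(0) = sigma^2 * (1 + sum_i theta_i^2).
  sum_i theta_i^2 = (0.077)^2 = 0.005929.
  gamma(0) = 1 * (1 + 0.005929) = 1 * 1.005929 = 1.005929, which rounds to 1.0059.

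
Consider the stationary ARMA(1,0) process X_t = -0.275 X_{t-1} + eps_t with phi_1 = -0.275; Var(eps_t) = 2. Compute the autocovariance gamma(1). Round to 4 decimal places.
\gamma(1) = -0.5950

Multiply the model equation by X_{t-k} and take expectations. With theta_0 = psi_0 = 1 and psi_j the MA(infinity) weights, this gives
  gamma(k) - sum_i phi_i gamma(k-i) = c_k,
  c_k = sigma^2 * sum_{j=k..q} theta_j psi_{j-k}   (c_k = 0 for k > q),
using gamma(-m) = gamma(m).
Pure AR (q = 0): c_0 = sigma^2 = 2, c_k = 0 for k >= 1.
Equations for k = 0 and k = 1 (AR order 1):
  gamma(0) = phi_1 gamma(1) + c_0
  gamma(1) = phi_1 gamma(0) + c_1
Substituting the second into the first: gamma(0) (1 - phi_1^2) = c_0 + phi_1 c_1, so
  gamma(0) = c_0 / (1 - phi_1^2) = 2 / (1 - (-0.275)^2) = 2 / 0.924375 = 2.163624.
  gamma(1) = phi_1 gamma(0) = (-0.275)(2.163624) = -0.594997.
Therefore gamma(1) = -0.5950 (to 4 decimal places).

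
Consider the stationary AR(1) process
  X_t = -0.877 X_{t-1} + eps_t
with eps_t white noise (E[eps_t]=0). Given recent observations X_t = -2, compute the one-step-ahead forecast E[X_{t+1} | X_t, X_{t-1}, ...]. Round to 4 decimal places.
E[X_{t+1} \mid \mathcal F_t] = 1.7540

For an AR(p) model X_t = c + sum_i phi_i X_{t-i} + eps_t, the
one-step-ahead conditional mean is
  E[X_{t+1} | X_t, ...] = c + sum_i phi_i X_{t+1-i}.
Substitute known values:
  E[X_{t+1} | ...] = (-0.877) * (-2)
                   = 1.7540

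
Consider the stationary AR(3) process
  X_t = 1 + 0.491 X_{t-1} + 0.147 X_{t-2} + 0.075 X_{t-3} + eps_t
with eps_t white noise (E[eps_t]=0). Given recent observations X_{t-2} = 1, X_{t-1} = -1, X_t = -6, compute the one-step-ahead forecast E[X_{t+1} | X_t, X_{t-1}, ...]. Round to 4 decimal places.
E[X_{t+1} \mid \mathcal F_t] = -2.0180

For an AR(p) model X_t = c + sum_i phi_i X_{t-i} + eps_t, the
one-step-ahead conditional mean is
  E[X_{t+1} | X_t, ...] = c + sum_i phi_i X_{t+1-i}.
Substitute known values:
  E[X_{t+1} | ...] = 1 + (0.491) * (-6) + (0.147) * (-1) + (0.075) * (1)
                   = -2.0180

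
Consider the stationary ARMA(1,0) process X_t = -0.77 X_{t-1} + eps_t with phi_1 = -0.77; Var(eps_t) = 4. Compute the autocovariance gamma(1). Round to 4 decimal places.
\gamma(1) = -7.5657

Multiply the model equation by X_{t-k} and take expectations. With theta_0 = psi_0 = 1 and psi_j the MA(infinity) weights, this gives
  gamma(k) - sum_i phi_i gamma(k-i) = c_k,
  c_k = sigma^2 * sum_{j=k..q} theta_j psi_{j-k}   (c_k = 0 for k > q),
using gamma(-m) = gamma(m).
Pure AR (q = 0): c_0 = sigma^2 = 4, c_k = 0 for k >= 1.
Equations for k = 0 and k = 1 (AR order 1):
  gamma(0) = phi_1 gamma(1) + c_0
  gamma(1) = phi_1 gamma(0) + c_1
Substituting the second into the first: gamma(0) (1 - phi_1^2) = c_0 + phi_1 c_1, so
  gamma(0) = c_0 / (1 - phi_1^2) = 4 / (1 - (-0.77)^2) = 4 / 0.4071 = 9.825596.
  gamma(1) = phi_1 gamma(0) = (-0.77)(9.825596) = -7.565709.
Therefore gamma(1) = -7.5657 (to 4 decimal places).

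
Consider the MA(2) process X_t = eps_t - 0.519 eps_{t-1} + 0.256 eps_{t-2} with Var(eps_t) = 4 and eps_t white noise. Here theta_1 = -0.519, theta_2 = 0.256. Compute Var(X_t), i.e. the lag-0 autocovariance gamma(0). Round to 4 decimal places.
\gamma(0) = 5.3396

For an MA(q) process X_t = eps_t + sum_i theta_i eps_{t-i} with
Var(eps_t) = sigma^2, the variance is
  gamma(0) = sigma^2 * (1 + sum_i theta_i^2).
  sum_i theta_i^2 = (-0.519)^2 + (0.256)^2 = 0.269361 + 0.065536 = 0.334897.
  gamma(0) = 4 * (1 + 0.334897) = 4 * 1.334897 = 5.339588, which rounds to 5.3396.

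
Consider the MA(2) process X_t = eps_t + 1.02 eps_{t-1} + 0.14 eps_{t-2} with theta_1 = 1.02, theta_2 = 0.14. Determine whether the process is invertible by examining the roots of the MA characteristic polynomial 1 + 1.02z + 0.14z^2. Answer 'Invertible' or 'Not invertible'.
\text{Invertible}

The MA(q) characteristic polynomial is P(z) = 1 + 1.02z + 0.14z^2.
Invertibility requires all roots to lie outside the unit circle, i.e. |z| > 1 for every root.
Set 1 + (1.02) z + (0.14) z^2 = 0, i.e. a z^2 + b z + c = 0 with a = 0.14, b = 1.02, c = 1.
Discriminant D = b^2 - 4ac = (1.02)^2 - 4*(0.14)*1 = 1.0404 - (0.56) = 0.4804.
D >= 0, so the roots are real: z = (-b +/- sqrt(D)) / (2a) = (-1.02 +/- 0.693109) / (0.28).
  z_1 = (-1.02 + 0.693109) / (0.28) = -1.1675,   |z_1| = 1.1675.
  z_2 = (-1.02 - 0.693109) / (0.28) = -6.1182,   |z_2| = 6.1182.
Moduli of all roots: 1.1675, 6.1182.
All moduli strictly greater than 1? Yes.
Verdict: Invertible.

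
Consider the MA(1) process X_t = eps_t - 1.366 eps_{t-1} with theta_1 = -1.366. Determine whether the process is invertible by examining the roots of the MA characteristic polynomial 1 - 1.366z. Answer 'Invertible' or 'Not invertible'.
\text{Not invertible}

The MA(q) characteristic polynomial is P(z) = 1 - 1.366z.
Invertibility requires all roots to lie outside the unit circle, i.e. |z| > 1 for every root.
This is linear in z: 1 + (-1.366) z = 0  =>  z = -1/(-1.366) = 0.732064,  |z| = 0.732064.
Moduli of all roots: 0.7321.
All moduli strictly greater than 1? No.
Verdict: Not invertible.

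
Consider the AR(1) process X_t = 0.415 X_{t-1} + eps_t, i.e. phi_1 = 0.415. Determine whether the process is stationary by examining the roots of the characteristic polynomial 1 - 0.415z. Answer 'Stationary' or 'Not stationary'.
\text{Stationary}

The AR(p) characteristic polynomial is P(z) = 1 - 0.415z.
Stationarity requires all roots to lie outside the unit circle, i.e. |z| > 1 for every root.
This is linear in z: 1 + (-0.415) z = 0  =>  z = -1/(-0.415) = 2.409639,  |z| = 2.409639.
Moduli of all roots: 2.4096.
All moduli strictly greater than 1? Yes.
Verdict: Stationary.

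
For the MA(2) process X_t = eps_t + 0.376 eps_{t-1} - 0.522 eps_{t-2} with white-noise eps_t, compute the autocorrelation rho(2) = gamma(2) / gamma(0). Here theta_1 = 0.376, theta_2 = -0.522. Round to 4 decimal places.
\rho(2) = -0.3692

For an MA(q) process with theta_0 = 1, the autocovariance is
  gamma(k) = sigma^2 * sum_{i=0..q-k} theta_i * theta_{i+k},
and rho(k) = gamma(k) / gamma(0). Sigma^2 cancels.
  numerator   = (1)*(-0.522) = -0.522.
  denominator = (1)^2 + (0.376)^2 + (-0.522)^2 = 1.41386.
  rho(2) = -0.522 / 1.41386 = -0.3692.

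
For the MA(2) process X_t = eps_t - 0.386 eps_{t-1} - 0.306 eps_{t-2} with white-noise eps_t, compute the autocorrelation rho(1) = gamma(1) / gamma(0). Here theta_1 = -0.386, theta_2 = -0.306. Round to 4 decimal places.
\rho(1) = -0.2156

For an MA(q) process with theta_0 = 1, the autocovariance is
  gamma(k) = sigma^2 * sum_{i=0..q-k} theta_i * theta_{i+k},
and rho(k) = gamma(k) / gamma(0). Sigma^2 cancels.
  numerator   = (1)*(-0.386) + (-0.386)*(-0.306) = -0.267884.
  denominator = (1)^2 + (-0.386)^2 + (-0.306)^2 = 1.242632.
  rho(1) = -0.267884 / 1.242632 = -0.2156.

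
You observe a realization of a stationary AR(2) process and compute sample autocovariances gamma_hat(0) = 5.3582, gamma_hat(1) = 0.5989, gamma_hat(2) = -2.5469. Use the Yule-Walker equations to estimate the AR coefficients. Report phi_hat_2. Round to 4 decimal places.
\hat\phi_{2} = -0.4940

The Yule-Walker equations for an AR(p) process read, in matrix form,
  Gamma_p phi = r_p,   with   (Gamma_p)_{ij} = gamma(|i - j|),
                       (r_p)_i = gamma(i),   i,j = 1..p.
Substitute the sample gammas (Toeplitz matrix and right-hand side of size 2):
  Gamma_p = [[5.3582, 0.5989], [0.5989, 5.3582]]
  r_p     = [0.5989, -2.5469]
Written out:
  5.3582 phi_1 + 0.5989 phi_2 = 0.5989
  0.5989 phi_1 + 5.3582 phi_2 = -2.5469
Solve by Cramer's rule:
  det = gamma(0)^2 - gamma(1)^2 = (5.3582)^2 - (0.5989)^2 = 28.71030724 - 0.35868121 = 28.35162603
  phi_hat_1 = [gamma(1) gamma(0) - gamma(1) gamma(2)] / det = [(0.5989)(5.3582) - (0.5989)(-2.5469)] / 28.35162603 = 4.73436439 / 28.35162603 = 0.167
  phi_hat_2 = [gamma(0) gamma(2) - gamma(1)^2] / det = [(5.3582)(-2.5469) - (0.5989)^2] / 28.35162603 = -14.00548079 / 28.35162603 = -0.494
So phi_hat = [0.1670, -0.4940].
Therefore phi_hat_2 = -0.4940.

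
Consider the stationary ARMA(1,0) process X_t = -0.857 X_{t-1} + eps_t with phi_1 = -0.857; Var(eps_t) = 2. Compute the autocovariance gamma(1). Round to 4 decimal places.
\gamma(1) = -6.4545

Multiply the model equation by X_{t-k} and take expectations. With theta_0 = psi_0 = 1 and psi_j the MA(infinity) weights, this gives
  gamma(k) - sum_i phi_i gamma(k-i) = c_k,
  c_k = sigma^2 * sum_{j=k..q} theta_j psi_{j-k}   (c_k = 0 for k > q),
using gamma(-m) = gamma(m).
Pure AR (q = 0): c_0 = sigma^2 = 2, c_k = 0 for k >= 1.
Equations for k = 0 and k = 1 (AR order 1):
  gamma(0) = phi_1 gamma(1) + c_0
  gamma(1) = phi_1 gamma(0) + c_1
Substituting the second into the first: gamma(0) (1 - phi_1^2) = c_0 + phi_1 c_1, so
  gamma(0) = c_0 / (1 - phi_1^2) = 2 / (1 - (-0.857)^2) = 2 / 0.265551 = 7.53151.
  gamma(1) = phi_1 gamma(0) = (-0.857)(7.53151) = -6.454504.
Therefore gamma(1) = -6.4545 (to 4 decimal places).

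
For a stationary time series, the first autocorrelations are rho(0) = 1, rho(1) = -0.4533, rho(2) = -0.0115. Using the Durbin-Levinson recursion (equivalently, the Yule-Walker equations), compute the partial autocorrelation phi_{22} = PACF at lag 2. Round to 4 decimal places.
\phi_{22} = -0.2731

The PACF at lag k is phi_{kk}, the last component of the solution
to the Yule-Walker system G_k phi = r_k where
  (G_k)_{ij} = rho(|i - j|), (r_k)_i = rho(i), i,j = 1..k.
Equivalently, Durbin-Levinson gives phi_{kk} iteratively:
  phi_{11} = rho(1)
  phi_{kk} = [rho(k) - sum_{j=1..k-1} phi_{k-1,j} rho(k-j)]
            / [1 - sum_{j=1..k-1} phi_{k-1,j} rho(j)],
  phi_{k,j} = phi_{k-1,j} - phi_{kk} phi_{k-1,k-j},  j = 1..k-1.
Step k = 1:
  phi_11 = rho(1) = -0.4533.
Step k = 2:
  phi_22 = [rho(2) - phi_11 rho(1)] / [1 - phi_11 rho(1)] = [-0.0115 - (-0.4533)(-0.4533)] / [1 - (-0.4533)(-0.4533)]
         = -0.21698089 / 0.79451911 = -0.2731.
Therefore phi_{22} = -0.2731.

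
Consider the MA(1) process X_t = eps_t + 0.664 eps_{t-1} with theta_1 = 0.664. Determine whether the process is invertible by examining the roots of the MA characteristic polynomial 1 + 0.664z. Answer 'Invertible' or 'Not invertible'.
\text{Invertible}

The MA(q) characteristic polynomial is P(z) = 1 + 0.664z.
Invertibility requires all roots to lie outside the unit circle, i.e. |z| > 1 for every root.
This is linear in z: 1 + (0.664) z = 0  =>  z = -1/(0.664) = -1.506024,  |z| = 1.506024.
Moduli of all roots: 1.5060.
All moduli strictly greater than 1? Yes.
Verdict: Invertible.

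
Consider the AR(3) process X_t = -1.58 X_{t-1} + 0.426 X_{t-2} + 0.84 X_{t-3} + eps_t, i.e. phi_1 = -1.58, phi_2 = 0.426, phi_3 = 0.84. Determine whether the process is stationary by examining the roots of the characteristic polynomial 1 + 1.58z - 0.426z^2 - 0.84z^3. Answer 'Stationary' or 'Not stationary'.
\text{Not stationary}

The AR(p) characteristic polynomial is P(z) = 1 + 1.58z - 0.426z^2 - 0.84z^3.
Stationarity requires all roots to lie outside the unit circle, i.e. |z| > 1 for every root.
Degree 3: look for a simple real root z0 first, then factor out (1 - z/z0) and solve the remaining quadratic.
Testing z0 = -1.25: P(-1.25) = 1 + (1.58)(-1.25) + (-0.426)(-1.25)^2 + (-0.84)(-1.25)^3
  = 1 + (-1.975) + (-0.665625) + (1.640625) = 0.  So z_0 = -1.25 is a root, |z_0| = 1.25.
Divide out the factor (1 + 0.8 z) = (1 - z/z0) (since 1/z0 = -0.8):
  P(z) = (1 + 0.8 z)(1 + (0.78) z + (-1.05) z^2)
  [check: z-coef 0.78 - (-0.8) = 1.58; z^2-coef -1.05 - (-0.8)(0.78) = -0.426; z^3-coef -(-0.8)(-1.05) = -0.84.]
Remaining roots from the quadratic factor 1 + (0.78) z + (-1.05) z^2:
  Set 1 + (0.78) z + (-1.05) z^2 = 0, i.e. a z^2 + b z + c = 0 with a = -1.05, b = 0.78, c = 1.
  Discriminant D = b^2 - 4ac = (0.78)^2 - 4*(-1.05)*1 = 0.6084 - (-4.2) = 4.8084.
  D >= 0, so the roots are real: z = (-b +/- sqrt(D)) / (2a) = (-0.78 +/- 2.192806) / (-2.1).
    z_1 = (-0.78 + 2.192806) / (-2.1) = -0.6728,   |z_1| = 0.6728.
    z_2 = (-0.78 - 2.192806) / (-2.1) = 1.4156,   |z_2| = 1.4156.
Moduli of all roots: 1.2500, 0.6728, 1.4156.
All moduli strictly greater than 1? No.
Verdict: Not stationary.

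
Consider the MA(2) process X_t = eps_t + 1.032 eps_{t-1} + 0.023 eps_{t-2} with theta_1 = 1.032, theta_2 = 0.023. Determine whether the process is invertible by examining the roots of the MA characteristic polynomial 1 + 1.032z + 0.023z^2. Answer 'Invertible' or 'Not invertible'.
\text{Not invertible}

The MA(q) characteristic polynomial is P(z) = 1 + 1.032z + 0.023z^2.
Invertibility requires all roots to lie outside the unit circle, i.e. |z| > 1 for every root.
Set 1 + (1.032) z + (0.023) z^2 = 0, i.e. a z^2 + b z + c = 0 with a = 0.023, b = 1.032, c = 1.
Discriminant D = b^2 - 4ac = (1.032)^2 - 4*(0.023)*1 = 1.065024 - (0.092) = 0.973024.
D >= 0, so the roots are real: z = (-b +/- sqrt(D)) / (2a) = (-1.032 +/- 0.98642) / (0.046).
  z_1 = (-1.032 + 0.98642) / (0.046) = -0.9909,   |z_1| = 0.9909.
  z_2 = (-1.032 - 0.98642) / (0.046) = -43.8787,   |z_2| = 43.8787.
Moduli of all roots: 0.9909, 43.8787.
All moduli strictly greater than 1? No.
Verdict: Not invertible.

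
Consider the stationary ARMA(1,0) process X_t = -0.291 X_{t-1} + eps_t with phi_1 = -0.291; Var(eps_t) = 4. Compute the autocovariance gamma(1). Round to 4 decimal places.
\gamma(1) = -1.2717

Multiply the model equation by X_{t-k} and take expectations. With theta_0 = psi_0 = 1 and psi_j the MA(infinity) weights, this gives
  gamma(k) - sum_i phi_i gamma(k-i) = c_k,
  c_k = sigma^2 * sum_{j=k..q} theta_j psi_{j-k}   (c_k = 0 for k > q),
using gamma(-m) = gamma(m).
Pure AR (q = 0): c_0 = sigma^2 = 4, c_k = 0 for k >= 1.
Equations for k = 0 and k = 1 (AR order 1):
  gamma(0) = phi_1 gamma(1) + c_0
  gamma(1) = phi_1 gamma(0) + c_1
Substituting the second into the first: gamma(0) (1 - phi_1^2) = c_0 + phi_1 c_1, so
  gamma(0) = c_0 / (1 - phi_1^2) = 4 / (1 - (-0.291)^2) = 4 / 0.915319 = 4.370061.
  gamma(1) = phi_1 gamma(0) = (-0.291)(4.370061) = -1.271688.
Therefore gamma(1) = -1.2717 (to 4 decimal places).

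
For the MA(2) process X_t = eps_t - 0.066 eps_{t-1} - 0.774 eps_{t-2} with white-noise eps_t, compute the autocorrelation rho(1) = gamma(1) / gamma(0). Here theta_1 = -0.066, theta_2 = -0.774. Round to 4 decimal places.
\rho(1) = -0.0093

For an MA(q) process with theta_0 = 1, the autocovariance is
  gamma(k) = sigma^2 * sum_{i=0..q-k} theta_i * theta_{i+k},
and rho(k) = gamma(k) / gamma(0). Sigma^2 cancels.
  numerator   = (1)*(-0.066) + (-0.066)*(-0.774) = -0.014916.
  denominator = (1)^2 + (-0.066)^2 + (-0.774)^2 = 1.603432.
  rho(1) = -0.014916 / 1.603432 = -0.0093.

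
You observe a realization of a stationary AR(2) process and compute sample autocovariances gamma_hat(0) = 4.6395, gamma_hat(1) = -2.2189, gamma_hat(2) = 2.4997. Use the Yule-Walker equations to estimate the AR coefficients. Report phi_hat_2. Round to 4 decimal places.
\hat\phi_{2} = 0.4020

The Yule-Walker equations for an AR(p) process read, in matrix form,
  Gamma_p phi = r_p,   with   (Gamma_p)_{ij} = gamma(|i - j|),
                       (r_p)_i = gamma(i),   i,j = 1..p.
Substitute the sample gammas (Toeplitz matrix and right-hand side of size 2):
  Gamma_p = [[4.6395, -2.2189], [-2.2189, 4.6395]]
  r_p     = [-2.2189, 2.4997]
Written out:
  4.6395 phi_1 - 2.2189 phi_2 = -2.2189
  -2.2189 phi_1 + 4.6395 phi_2 = 2.4997
Solve by Cramer's rule:
  det = gamma(0)^2 - gamma(1)^2 = (4.6395)^2 - (-2.2189)^2 = 21.52496025 - 4.92351721 = 16.60144304
  phi_hat_1 = [gamma(1) gamma(0) - gamma(1) gamma(2)] / det = [(-2.2189)(4.6395) - (-2.2189)(2.4997)] / 16.60144304 = -4.74800222 / 16.60144304 = -0.286
  phi_hat_2 = [gamma(0) gamma(2) - gamma(1)^2] / det = [(4.6395)(2.4997) - (-2.2189)^2] / 16.60144304 = 6.67384094 / 16.60144304 = 0.402
So phi_hat = [-0.2860, 0.4020].
Therefore phi_hat_2 = 0.4020.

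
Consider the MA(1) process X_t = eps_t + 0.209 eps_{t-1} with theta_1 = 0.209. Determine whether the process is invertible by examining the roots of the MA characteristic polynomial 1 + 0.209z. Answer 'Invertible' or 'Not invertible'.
\text{Invertible}

The MA(q) characteristic polynomial is P(z) = 1 + 0.209z.
Invertibility requires all roots to lie outside the unit circle, i.e. |z| > 1 for every root.
This is linear in z: 1 + (0.209) z = 0  =>  z = -1/(0.209) = -4.784689,  |z| = 4.784689.
Moduli of all roots: 4.7847.
All moduli strictly greater than 1? Yes.
Verdict: Invertible.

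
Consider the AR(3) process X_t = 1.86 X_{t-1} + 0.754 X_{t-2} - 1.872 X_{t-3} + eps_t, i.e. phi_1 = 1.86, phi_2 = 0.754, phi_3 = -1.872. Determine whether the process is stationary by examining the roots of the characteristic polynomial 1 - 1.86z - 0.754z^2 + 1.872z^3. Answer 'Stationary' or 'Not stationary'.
\text{Not stationary}

The AR(p) characteristic polynomial is P(z) = 1 - 1.86z - 0.754z^2 + 1.872z^3.
Stationarity requires all roots to lie outside the unit circle, i.e. |z| > 1 for every root.
Degree 3: look for a simple real root z0 first, then factor out (1 - z/z0) and solve the remaining quadratic.
Testing z0 = 0.625: P(0.625) = 1 + (-1.86)(0.625) + (-0.754)(0.625)^2 + (1.872)(0.625)^3
  = 1 + (-1.1625) + (-0.294531) + (0.457031) = 0.  So z_0 = 0.625 is a root, |z_0| = 0.625.
Divide out the factor (1 - 1.6 z) = (1 - z/z0) (since 1/z0 = 1.6):
  P(z) = (1 - 1.6 z)(1 + (-0.26) z + (-1.17) z^2)
  [check: z-coef -0.26 - (1.6) = -1.86; z^2-coef -1.17 - (1.6)(-0.26) = -0.754; z^3-coef -(1.6)(-1.17) = 1.872.]
Remaining roots from the quadratic factor 1 + (-0.26) z + (-1.17) z^2:
  Set 1 + (-0.26) z + (-1.17) z^2 = 0, i.e. a z^2 + b z + c = 0 with a = -1.17, b = -0.26, c = 1.
  Discriminant D = b^2 - 4ac = (-0.26)^2 - 4*(-1.17)*1 = 0.0676 - (-4.68) = 4.7476.
  D >= 0, so the roots are real: z = (-b +/- sqrt(D)) / (2a) = (0.26 +/- 2.178899) / (-2.34).
    z_1 = (0.26 + 2.178899) / (-2.34) = -1.0423,   |z_1| = 1.0423.
    z_2 = (0.26 - 2.178899) / (-2.34) = 0.82,   |z_2| = 0.82.
Moduli of all roots: 0.6250, 1.0423, 0.8200.
All moduli strictly greater than 1? No.
Verdict: Not stationary.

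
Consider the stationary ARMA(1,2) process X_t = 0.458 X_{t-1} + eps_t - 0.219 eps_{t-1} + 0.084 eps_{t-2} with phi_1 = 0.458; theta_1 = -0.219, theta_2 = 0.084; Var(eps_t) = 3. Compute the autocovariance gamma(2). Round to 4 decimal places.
\gamma(2) = 0.6737

Multiply the model equation by X_{t-k} and take expectations. With theta_0 = psi_0 = 1 and psi_j the MA(infinity) weights, this gives
  gamma(k) - sum_i phi_i gamma(k-i) = c_k,
  c_k = sigma^2 * sum_{j=k..q} theta_j psi_{j-k}   (c_k = 0 for k > q),
using gamma(-m) = gamma(m).
psi-weights needed (psi_j = theta_j + sum_i phi_i psi_{j-i}):
  psi_1 = theta_1 + phi_1 = -0.219 + (0.458) = 0.239
  psi_2 = theta_2 + phi_1 psi_1 = 0.084 + (0.458)(0.239) = 0.193462
Right-hand sides:
  c_0 = sigma^2 (1 + theta_1 psi_1 + theta_2 psi_2) = 3 * (1 + (-0.219)(0.239) + (0.084)(0.193462)) = 3 * 0.96391 = 2.891729
  c_1 = sigma^2 (theta_1 + theta_2 psi_1) = 3 * (-0.219 + (0.084)(0.239)) = -0.596772
  c_2 = sigma^2 theta_2 = 3 * (0.084) = 0.252
Equations for k = 0 and k = 1 (AR order 1):
  gamma(0) = phi_1 gamma(1) + c_0
  gamma(1) = phi_1 gamma(0) + c_1
Substituting the second into the first: gamma(0) (1 - phi_1^2) = c_0 + phi_1 c_1, so
  gamma(0) = (c_0 + phi_1 c_1) / (1 - phi_1^2) = (2.891729 + (0.458)(-0.596772)) / (1 - (0.458)^2) = 2.618408 / 0.790236 = 3.31345.
  gamma(1) = phi_1 gamma(0) + c_1 = (0.458)(3.31345) + (-0.596772) = 0.920788.
For k = 2: gamma(2) = phi_1 gamma(1) + c_2
  = (0.458)(0.920788) + (0.252) = 0.673721.
Therefore gamma(2) = 0.6737 (to 4 decimal places).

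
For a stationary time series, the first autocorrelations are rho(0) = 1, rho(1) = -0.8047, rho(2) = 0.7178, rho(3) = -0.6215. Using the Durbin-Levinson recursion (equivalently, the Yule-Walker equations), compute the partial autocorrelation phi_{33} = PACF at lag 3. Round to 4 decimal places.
\phi_{33} = 0.0041

The PACF at lag k is phi_{kk}, the last component of the solution
to the Yule-Walker system G_k phi = r_k where
  (G_k)_{ij} = rho(|i - j|), (r_k)_i = rho(i), i,j = 1..k.
Equivalently, Durbin-Levinson gives phi_{kk} iteratively:
  phi_{11} = rho(1)
  phi_{kk} = [rho(k) - sum_{j=1..k-1} phi_{k-1,j} rho(k-j)]
            / [1 - sum_{j=1..k-1} phi_{k-1,j} rho(j)],
  phi_{k,j} = phi_{k-1,j} - phi_{kk} phi_{k-1,k-j},  j = 1..k-1.
Step k = 1:
  phi_11 = rho(1) = -0.8047.
Step k = 2:
  phi_22 = [rho(2) - phi_11 rho(1)] / [1 - phi_11 rho(1)] = [0.7178 - (-0.8047)(-0.8047)] / [1 - (-0.8047)(-0.8047)]
         = 0.07025791 / 0.35245791 = 0.199337.
  Update: phi_21 = phi_11 - phi_22 phi_11 = -0.8047 - (0.199337)(-0.8047) = -0.644293.
Step k = 3:
  phi_33 = [rho(3) - phi_21 rho(2) - phi_22 rho(1)] / [1 - phi_21 rho(1) - phi_22 rho(2)]
    numerator   = -0.6215 - (-0.644293)(0.7178) - (0.199337)(-0.8047) = 0.00138037
    denominator = 1 - (-0.644293)(-0.8047) - (0.199337)(0.7178) = 0.33845291
  phi_33 = 0.00138037 / 0.33845291 = 0.0041.
Therefore phi_{33} = 0.0041.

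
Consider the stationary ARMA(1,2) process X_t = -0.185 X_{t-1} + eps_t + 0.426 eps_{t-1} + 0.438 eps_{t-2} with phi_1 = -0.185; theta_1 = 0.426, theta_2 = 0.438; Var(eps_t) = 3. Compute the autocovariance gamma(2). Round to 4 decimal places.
\gamma(2) = 1.1441

Multiply the model equation by X_{t-k} and take expectations. With theta_0 = psi_0 = 1 and psi_j the MA(infinity) weights, this gives
  gamma(k) - sum_i phi_i gamma(k-i) = c_k,
  c_k = sigma^2 * sum_{j=k..q} theta_j psi_{j-k}   (c_k = 0 for k > q),
using gamma(-m) = gamma(m).
psi-weights needed (psi_j = theta_j + sum_i phi_i psi_{j-i}):
  psi_1 = theta_1 + phi_1 = 0.426 + (-0.185) = 0.241
  psi_2 = theta_2 + phi_1 psi_1 = 0.438 + (-0.185)(0.241) = 0.393415
Right-hand sides:
  c_0 = sigma^2 (1 + theta_1 psi_1 + theta_2 psi_2) = 3 * (1 + (0.426)(0.241) + (0.438)(0.393415)) = 3 * 1.274982 = 3.824945
  c_1 = sigma^2 (theta_1 + theta_2 psi_1) = 3 * (0.426 + (0.438)(0.241)) = 1.594674
  c_2 = sigma^2 theta_2 = 3 * (0.438) = 1.314
Equations for k = 0 and k = 1 (AR order 1):
  gamma(0) = phi_1 gamma(1) + c_0
  gamma(1) = phi_1 gamma(0) + c_1
Substituting the second into the first: gamma(0) (1 - phi_1^2) = c_0 + phi_1 c_1, so
  gamma(0) = (c_0 + phi_1 c_1) / (1 - phi_1^2) = (3.824945 + (-0.185)(1.594674)) / (1 - (-0.185)^2) = 3.529931 / 0.965775 = 3.655024.
  gamma(1) = phi_1 gamma(0) + c_1 = (-0.185)(3.655024) + (1.594674) = 0.918495.
For k = 2: gamma(2) = phi_1 gamma(1) + c_2
  = (-0.185)(0.918495) + (1.314) = 1.144078.
Therefore gamma(2) = 1.1441 (to 4 decimal places).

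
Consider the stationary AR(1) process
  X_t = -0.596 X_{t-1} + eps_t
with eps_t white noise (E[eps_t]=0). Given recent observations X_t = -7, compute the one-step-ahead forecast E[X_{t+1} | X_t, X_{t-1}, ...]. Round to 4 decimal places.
E[X_{t+1} \mid \mathcal F_t] = 4.1720

For an AR(p) model X_t = c + sum_i phi_i X_{t-i} + eps_t, the
one-step-ahead conditional mean is
  E[X_{t+1} | X_t, ...] = c + sum_i phi_i X_{t+1-i}.
Substitute known values:
  E[X_{t+1} | ...] = (-0.596) * (-7)
                   = 4.1720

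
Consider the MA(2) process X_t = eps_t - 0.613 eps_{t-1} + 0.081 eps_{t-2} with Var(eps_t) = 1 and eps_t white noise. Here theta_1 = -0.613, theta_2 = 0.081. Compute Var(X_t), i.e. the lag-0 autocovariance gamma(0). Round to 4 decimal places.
\gamma(0) = 1.3823

For an MA(q) process X_t = eps_t + sum_i theta_i eps_{t-i} with
Var(eps_t) = sigma^2, the variance is
  gamma(0) = sigma^2 * (1 + sum_i theta_i^2).
  sum_i theta_i^2 = (-0.613)^2 + (0.081)^2 = 0.375769 + 0.006561 = 0.38233.
  gamma(0) = 1 * (1 + 0.38233) = 1 * 1.38233 = 1.38233, which rounds to 1.3823.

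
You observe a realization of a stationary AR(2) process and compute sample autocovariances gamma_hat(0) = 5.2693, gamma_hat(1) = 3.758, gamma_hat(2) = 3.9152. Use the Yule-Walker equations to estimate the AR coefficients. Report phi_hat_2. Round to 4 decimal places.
\hat\phi_{2} = 0.4770

The Yule-Walker equations for an AR(p) process read, in matrix form,
  Gamma_p phi = r_p,   with   (Gamma_p)_{ij} = gamma(|i - j|),
                       (r_p)_i = gamma(i),   i,j = 1..p.
Substitute the sample gammas (Toeplitz matrix and right-hand side of size 2):
  Gamma_p = [[5.2693, 3.758], [3.758, 5.2693]]
  r_p     = [3.758, 3.9152]
Written out:
  5.2693 phi_1 + 3.758 phi_2 = 3.758
  3.758 phi_1 + 5.2693 phi_2 = 3.9152
Solve by Cramer's rule:
  det = gamma(0)^2 - gamma(1)^2 = (5.2693)^2 - (3.758)^2 = 27.76552249 - 14.122564 = 13.64295849
  phi_hat_1 = [gamma(1) gamma(0) - gamma(1) gamma(2)] / det = [(3.758)(5.2693) - (3.758)(3.9152)] / 13.64295849 = 5.0887078 / 13.64295849 = 0.373
  phi_hat_2 = [gamma(0) gamma(2) - gamma(1)^2] / det = [(5.2693)(3.9152) - (3.758)^2] / 13.64295849 = 6.50779936 / 13.64295849 = 0.477
So phi_hat = [0.3730, 0.4770].
Therefore phi_hat_2 = 0.4770.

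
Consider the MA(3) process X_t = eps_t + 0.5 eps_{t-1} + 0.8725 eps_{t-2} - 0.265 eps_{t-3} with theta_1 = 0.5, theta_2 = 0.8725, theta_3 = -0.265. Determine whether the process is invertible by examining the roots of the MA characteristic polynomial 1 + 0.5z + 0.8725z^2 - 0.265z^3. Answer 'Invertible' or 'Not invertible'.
\text{Not invertible}

The MA(q) characteristic polynomial is P(z) = 1 + 0.5z + 0.8725z^2 - 0.265z^3.
Invertibility requires all roots to lie outside the unit circle, i.e. |z| > 1 for every root.
Degree 3: look for a simple real root z0 first, then factor out (1 - z/z0) and solve the remaining quadratic.
Testing z0 = 4: P(4) = 1 + (0.5)(4) + (0.8725)(4)^2 + (-0.265)(4)^3
  = 1 + (2) + (13.96) + (-16.96) = 0.  So z_0 = 4 is a root, |z_0| = 4.
Divide out the factor (1 - 0.25 z) = (1 - z/z0) (since 1/z0 = 0.25):
  P(z) = (1 - 0.25 z)(1 + (0.75) z + (1.06) z^2)
  [check: z-coef 0.75 - (0.25) = 0.5; z^2-coef 1.06 - (0.25)(0.75) = 0.8725; z^3-coef -(0.25)(1.06) = -0.265.]
Remaining roots from the quadratic factor 1 + (0.75) z + (1.06) z^2:
  Set 1 + (0.75) z + (1.06) z^2 = 0, i.e. a z^2 + b z + c = 0 with a = 1.06, b = 0.75, c = 1.
  Discriminant D = b^2 - 4ac = (0.75)^2 - 4*(1.06)*1 = 0.5625 - (4.24) = -3.6775.
  D < 0, so the roots are the complex-conjugate pair z = (-b +/- i sqrt(-D)) / (2a) = -0.3538 +/- 0.9046i.
  For a conjugate pair |z|^2 = z * conj(z) = (product of roots) = c/a = 1/(1.06) = 0.943396, so |z| = sqrt(0.943396) = 0.9713 for both roots.
Moduli of all roots: 4.0000, 0.9713, 0.9713.
All moduli strictly greater than 1? No.
Verdict: Not invertible.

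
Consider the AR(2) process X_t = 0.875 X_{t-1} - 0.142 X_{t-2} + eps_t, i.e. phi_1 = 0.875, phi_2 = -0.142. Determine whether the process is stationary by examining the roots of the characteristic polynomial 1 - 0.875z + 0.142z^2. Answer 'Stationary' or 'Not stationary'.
\text{Stationary}

The AR(p) characteristic polynomial is P(z) = 1 - 0.875z + 0.142z^2.
Stationarity requires all roots to lie outside the unit circle, i.e. |z| > 1 for every root.
Set 1 + (-0.875) z + (0.142) z^2 = 0, i.e. a z^2 + b z + c = 0 with a = 0.142, b = -0.875, c = 1.
Discriminant D = b^2 - 4ac = (-0.875)^2 - 4*(0.142)*1 = 0.765625 - (0.568) = 0.197625.
D >= 0, so the roots are real: z = (-b +/- sqrt(D)) / (2a) = (0.875 +/- 0.44455) / (0.284).
  z_1 = (0.875 + 0.44455) / (0.284) = 4.6463,   |z_1| = 4.6463.
  z_2 = (0.875 - 0.44455) / (0.284) = 1.5157,   |z_2| = 1.5157.
Moduli of all roots: 4.6463, 1.5157.
All moduli strictly greater than 1? Yes.
Verdict: Stationary.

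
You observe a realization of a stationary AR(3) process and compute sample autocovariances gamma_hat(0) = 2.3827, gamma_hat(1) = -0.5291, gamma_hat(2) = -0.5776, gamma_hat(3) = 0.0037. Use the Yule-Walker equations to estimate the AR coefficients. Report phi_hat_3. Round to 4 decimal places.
\hat\phi_{3} = -0.1590

The Yule-Walker equations for an AR(p) process read, in matrix form,
  Gamma_p phi = r_p,   with   (Gamma_p)_{ij} = gamma(|i - j|),
                       (r_p)_i = gamma(i),   i,j = 1..p.
Substitute the sample gammas (Toeplitz matrix and right-hand side of size 3):
  Gamma_p = [[2.3827, -0.5291, -0.5776], [-0.5291, 2.3827, -0.5291], [-0.5776, -0.5291, 2.3827]]
  r_p     = [-0.5291, -0.5776, 0.0037]
Written out (R1..R3):
  (R1) 2.3827 phi_1 - 0.5291 phi_2 - 0.5776 phi_3 = -0.5291
  (R2) -0.5291 phi_1 + 2.3827 phi_2 - 0.5291 phi_3 = -0.5776
  (R3) -0.5776 phi_1 - 0.5291 phi_2 + 2.3827 phi_3 = 0.0037
Gaussian elimination:
  R2 <- R2 - (-0.5291/2.3827) R1 = R2 - (-0.222059) R1:  2.265209 phi_2 - 0.657361 phi_3 = -0.695091
  R3 <- R3 - (-0.5776/2.3827) R1 = R3 - (-0.242414) R1:  -0.657361 phi_2 + 2.242682 phi_3 = -0.124561
  R3 <- R3 - (-0.657361/2.265209) R2 = R3 - (-0.290199) R2:  2.051916 phi_3 = -0.326276
Back-substitution:
  phi_hat_3 = -0.326276 / 2.051916 = -0.15901
  phi_hat_2 = (-0.695091 - (-0.657361)(-0.15901)) / 2.265209 = -0.353
  phi_hat_1 = (-0.5291 - (-0.5291)(-0.353) - (-0.5776)(-0.15901)) / 2.3827 = -0.338992
So phi_hat = [-0.3390, -0.3530, -0.1590].
Therefore phi_hat_3 = -0.1590.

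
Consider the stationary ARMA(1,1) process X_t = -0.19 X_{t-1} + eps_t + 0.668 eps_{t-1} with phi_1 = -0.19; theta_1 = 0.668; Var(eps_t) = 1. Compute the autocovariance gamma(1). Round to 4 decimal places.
\gamma(1) = 0.4330

Multiply the model equation by X_{t-k} and take expectations. With theta_0 = psi_0 = 1 and psi_j the MA(infinity) weights, this gives
  gamma(k) - sum_i phi_i gamma(k-i) = c_k,
  c_k = sigma^2 * sum_{j=k..q} theta_j psi_{j-k}   (c_k = 0 for k > q),
using gamma(-m) = gamma(m).
psi-weights needed (psi_j = theta_j + sum_i phi_i psi_{j-i}):
  psi_1 = theta_1 + phi_1 = 0.668 + (-0.19) = 0.478
Right-hand sides:
  c_0 = sigma^2 (1 + theta_1 psi_1) = 1 * (1 + (0.668)(0.478)) = 1 * 1.319304 = 1.319304
  c_1 = sigma^2 theta_1 = 1 * (0.668) = 0.668
  c_2 = 0
Equations for k = 0 and k = 1 (AR order 1):
  gamma(0) = phi_1 gamma(1) + c_0
  gamma(1) = phi_1 gamma(0) + c_1
Substituting the second into the first: gamma(0) (1 - phi_1^2) = c_0 + phi_1 c_1, so
  gamma(0) = (c_0 + phi_1 c_1) / (1 - phi_1^2) = (1.319304 + (-0.19)(0.668)) / (1 - (-0.19)^2) = 1.192384 / 0.9639 = 1.237041.
  gamma(1) = phi_1 gamma(0) + c_1 = (-0.19)(1.237041) + (0.668) = 0.432962.
Therefore gamma(1) = 0.4330 (to 4 decimal places).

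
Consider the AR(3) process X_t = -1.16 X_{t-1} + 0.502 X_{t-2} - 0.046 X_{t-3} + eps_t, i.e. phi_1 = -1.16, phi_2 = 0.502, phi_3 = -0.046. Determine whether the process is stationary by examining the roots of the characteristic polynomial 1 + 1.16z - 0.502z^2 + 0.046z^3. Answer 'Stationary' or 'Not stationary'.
\text{Not stationary}

The AR(p) characteristic polynomial is P(z) = 1 + 1.16z - 0.502z^2 + 0.046z^3.
Stationarity requires all roots to lie outside the unit circle, i.e. |z| > 1 for every root.
Degree 3: look for a simple real root z0 first, then factor out (1 - z/z0) and solve the remaining quadratic.
Testing z0 = 5: P(5) = 1 + (1.16)(5) + (-0.502)(5)^2 + (0.046)(5)^3
  = 1 + (5.8) + (-12.55) + (5.75) = 0.  So z_0 = 5 is a root, |z_0| = 5.
Divide out the factor (1 - 0.2 z) = (1 - z/z0) (since 1/z0 = 0.2):
  P(z) = (1 - 0.2 z)(1 + (1.36) z + (-0.23) z^2)
  [check: z-coef 1.36 - (0.2) = 1.16; z^2-coef -0.23 - (0.2)(1.36) = -0.502; z^3-coef -(0.2)(-0.23) = 0.046.]
Remaining roots from the quadratic factor 1 + (1.36) z + (-0.23) z^2:
  Set 1 + (1.36) z + (-0.23) z^2 = 0, i.e. a z^2 + b z + c = 0 with a = -0.23, b = 1.36, c = 1.
  Discriminant D = b^2 - 4ac = (1.36)^2 - 4*(-0.23)*1 = 1.8496 - (-0.92) = 2.7696.
  D >= 0, so the roots are real: z = (-b +/- sqrt(D)) / (2a) = (-1.36 +/- 1.664212) / (-0.46).
    z_1 = (-1.36 + 1.664212) / (-0.46) = -0.6613,   |z_1| = 0.6613.
    z_2 = (-1.36 - 1.664212) / (-0.46) = 6.5744,   |z_2| = 6.5744.
Moduli of all roots: 5.0000, 0.6613, 6.5744.
All moduli strictly greater than 1? No.
Verdict: Not stationary.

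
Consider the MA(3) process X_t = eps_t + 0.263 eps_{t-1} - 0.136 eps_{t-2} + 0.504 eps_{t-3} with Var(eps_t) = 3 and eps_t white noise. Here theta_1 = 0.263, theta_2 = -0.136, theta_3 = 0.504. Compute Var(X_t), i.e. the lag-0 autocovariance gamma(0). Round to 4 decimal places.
\gamma(0) = 4.0250

For an MA(q) process X_t = eps_t + sum_i theta_i eps_{t-i} with
Var(eps_t) = sigma^2, the variance is
  gamma(0) = sigma^2 * (1 + sum_i theta_i^2).
  sum_i theta_i^2 = (0.263)^2 + (-0.136)^2 + (0.504)^2 = 0.069169 + 0.018496 + 0.254016 = 0.341681.
  gamma(0) = 3 * (1 + 0.341681) = 3 * 1.341681 = 4.025043, which rounds to 4.0250.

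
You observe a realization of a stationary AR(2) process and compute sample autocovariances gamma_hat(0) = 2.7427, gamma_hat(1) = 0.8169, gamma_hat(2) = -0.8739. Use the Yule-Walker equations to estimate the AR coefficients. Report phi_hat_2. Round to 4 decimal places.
\hat\phi_{2} = -0.4470

The Yule-Walker equations for an AR(p) process read, in matrix form,
  Gamma_p phi = r_p,   with   (Gamma_p)_{ij} = gamma(|i - j|),
                       (r_p)_i = gamma(i),   i,j = 1..p.
Substitute the sample gammas (Toeplitz matrix and right-hand side of size 2):
  Gamma_p = [[2.7427, 0.8169], [0.8169, 2.7427]]
  r_p     = [0.8169, -0.8739]
Written out:
  2.7427 phi_1 + 0.8169 phi_2 = 0.8169
  0.8169 phi_1 + 2.7427 phi_2 = -0.8739
Solve by Cramer's rule:
  det = gamma(0)^2 - gamma(1)^2 = (2.7427)^2 - (0.8169)^2 = 7.52240329 - 0.66732561 = 6.85507768
  phi_hat_1 = [gamma(1) gamma(0) - gamma(1) gamma(2)] / det = [(0.8169)(2.7427) - (0.8169)(-0.8739)] / 6.85507768 = 2.95440054 / 6.85507768 = 0.431
  phi_hat_2 = [gamma(0) gamma(2) - gamma(1)^2] / det = [(2.7427)(-0.8739) - (0.8169)^2] / 6.85507768 = -3.06417114 / 6.85507768 = -0.447
So phi_hat = [0.4310, -0.4470].
Therefore phi_hat_2 = -0.4470.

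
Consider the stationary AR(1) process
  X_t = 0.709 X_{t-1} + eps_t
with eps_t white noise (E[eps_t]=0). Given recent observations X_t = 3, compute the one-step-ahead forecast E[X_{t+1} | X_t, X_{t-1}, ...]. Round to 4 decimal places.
E[X_{t+1} \mid \mathcal F_t] = 2.1270

For an AR(p) model X_t = c + sum_i phi_i X_{t-i} + eps_t, the
one-step-ahead conditional mean is
  E[X_{t+1} | X_t, ...] = c + sum_i phi_i X_{t+1-i}.
Substitute known values:
  E[X_{t+1} | ...] = (0.709) * (3)
                   = 2.1270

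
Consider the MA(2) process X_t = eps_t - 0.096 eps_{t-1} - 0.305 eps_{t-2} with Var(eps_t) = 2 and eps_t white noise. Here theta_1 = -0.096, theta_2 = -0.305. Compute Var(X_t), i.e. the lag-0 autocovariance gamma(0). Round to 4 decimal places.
\gamma(0) = 2.2045

For an MA(q) process X_t = eps_t + sum_i theta_i eps_{t-i} with
Var(eps_t) = sigma^2, the variance is
  gamma(0) = sigma^2 * (1 + sum_i theta_i^2).
  sum_i theta_i^2 = (-0.096)^2 + (-0.305)^2 = 0.009216 + 0.093025 = 0.102241.
  gamma(0) = 2 * (1 + 0.102241) = 2 * 1.102241 = 2.204482, which rounds to 2.2045.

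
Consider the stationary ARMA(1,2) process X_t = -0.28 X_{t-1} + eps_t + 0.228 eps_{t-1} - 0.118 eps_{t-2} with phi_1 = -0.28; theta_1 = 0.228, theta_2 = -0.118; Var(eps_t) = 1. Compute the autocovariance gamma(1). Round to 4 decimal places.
\gamma(1) = -0.0499

Multiply the model equation by X_{t-k} and take expectations. With theta_0 = psi_0 = 1 and psi_j the MA(infinity) weights, this gives
  gamma(k) - sum_i phi_i gamma(k-i) = c_k,
  c_k = sigma^2 * sum_{j=k..q} theta_j psi_{j-k}   (c_k = 0 for k > q),
using gamma(-m) = gamma(m).
psi-weights needed (psi_j = theta_j + sum_i phi_i psi_{j-i}):
  psi_1 = theta_1 + phi_1 = 0.228 + (-0.28) = -0.052
  psi_2 = theta_2 + phi_1 psi_1 = -0.118 + (-0.28)(-0.052) = -0.10344
Right-hand sides:
  c_0 = sigma^2 (1 + theta_1 psi_1 + theta_2 psi_2) = 1 * (1 + (0.228)(-0.052) + (-0.118)(-0.10344)) = 1 * 1.00035 = 1.00035
  c_1 = sigma^2 (theta_1 + theta_2 psi_1) = 1 * (0.228 + (-0.118)(-0.052)) = 0.234136
  c_2 = sigma^2 theta_2 = 1 * (-0.118) = -0.118
Equations for k = 0 and k = 1 (AR order 1):
  gamma(0) = phi_1 gamma(1) + c_0
  gamma(1) = phi_1 gamma(0) + c_1
Substituting the second into the first: gamma(0) (1 - phi_1^2) = c_0 + phi_1 c_1, so
  gamma(0) = (c_0 + phi_1 c_1) / (1 - phi_1^2) = (1.00035 + (-0.28)(0.234136)) / (1 - (-0.28)^2) = 0.934792 / 0.9216 = 1.014314.
  gamma(1) = phi_1 gamma(0) + c_1 = (-0.28)(1.014314) + (0.234136) = -0.049872.
Therefore gamma(1) = -0.0499 (to 4 decimal places).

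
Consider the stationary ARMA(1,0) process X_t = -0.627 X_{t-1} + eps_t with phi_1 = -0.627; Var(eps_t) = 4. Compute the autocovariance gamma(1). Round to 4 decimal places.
\gamma(1) = -4.1327

Multiply the model equation by X_{t-k} and take expectations. With theta_0 = psi_0 = 1 and psi_j the MA(infinity) weights, this gives
  gamma(k) - sum_i phi_i gamma(k-i) = c_k,
  c_k = sigma^2 * sum_{j=k..q} theta_j psi_{j-k}   (c_k = 0 for k > q),
using gamma(-m) = gamma(m).
Pure AR (q = 0): c_0 = sigma^2 = 4, c_k = 0 for k >= 1.
Equations for k = 0 and k = 1 (AR order 1):
  gamma(0) = phi_1 gamma(1) + c_0
  gamma(1) = phi_1 gamma(0) + c_1
Substituting the second into the first: gamma(0) (1 - phi_1^2) = c_0 + phi_1 c_1, so
  gamma(0) = c_0 / (1 - phi_1^2) = 4 / (1 - (-0.627)^2) = 4 / 0.606871 = 6.591187.
  gamma(1) = phi_1 gamma(0) = (-0.627)(6.591187) = -4.132674.
Therefore gamma(1) = -4.1327 (to 4 decimal places).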